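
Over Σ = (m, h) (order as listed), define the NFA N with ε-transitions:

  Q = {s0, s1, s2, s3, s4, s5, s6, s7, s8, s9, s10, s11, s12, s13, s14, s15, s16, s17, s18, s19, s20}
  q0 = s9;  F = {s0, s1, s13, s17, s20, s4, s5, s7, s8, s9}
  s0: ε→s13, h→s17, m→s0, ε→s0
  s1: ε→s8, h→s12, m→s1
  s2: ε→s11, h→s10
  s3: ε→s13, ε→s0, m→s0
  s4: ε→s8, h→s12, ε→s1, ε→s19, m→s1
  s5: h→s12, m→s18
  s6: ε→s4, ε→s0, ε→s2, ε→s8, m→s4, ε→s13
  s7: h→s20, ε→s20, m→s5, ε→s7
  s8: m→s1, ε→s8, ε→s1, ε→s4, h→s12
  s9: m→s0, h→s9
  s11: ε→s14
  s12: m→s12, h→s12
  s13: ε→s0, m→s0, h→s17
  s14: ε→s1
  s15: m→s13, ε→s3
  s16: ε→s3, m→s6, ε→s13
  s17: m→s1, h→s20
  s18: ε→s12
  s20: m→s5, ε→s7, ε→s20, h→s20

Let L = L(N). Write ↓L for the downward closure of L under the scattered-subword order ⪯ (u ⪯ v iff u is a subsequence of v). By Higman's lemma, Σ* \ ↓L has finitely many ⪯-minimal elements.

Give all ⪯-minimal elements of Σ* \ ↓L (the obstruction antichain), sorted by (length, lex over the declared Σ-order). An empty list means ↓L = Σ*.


|Q|=21, |F|=10, |δ|=55 (28 ε).
min D↑ (7 st, q0=0, F={5}): 0:m→1,h→0 1:m→1,h→2 2:m→3,h→4 3:m→3,h→5 4:m→6,h→4 5:m→5,h→5 6:m→5,h→5 [Hopcroft].
'mhmh': N↓-sim [13, 12, 10, 7, 1] end={s12} — reject; 4/4 deletions ∈↓L.
'mhhmm': |S_i|=[13, 12, 10, 5, 3, 2] end={s12,s18} ∉↓L; 5/5 deletions ∈↓L.
2 obstructions.

A = [mhmh, mhhmm].


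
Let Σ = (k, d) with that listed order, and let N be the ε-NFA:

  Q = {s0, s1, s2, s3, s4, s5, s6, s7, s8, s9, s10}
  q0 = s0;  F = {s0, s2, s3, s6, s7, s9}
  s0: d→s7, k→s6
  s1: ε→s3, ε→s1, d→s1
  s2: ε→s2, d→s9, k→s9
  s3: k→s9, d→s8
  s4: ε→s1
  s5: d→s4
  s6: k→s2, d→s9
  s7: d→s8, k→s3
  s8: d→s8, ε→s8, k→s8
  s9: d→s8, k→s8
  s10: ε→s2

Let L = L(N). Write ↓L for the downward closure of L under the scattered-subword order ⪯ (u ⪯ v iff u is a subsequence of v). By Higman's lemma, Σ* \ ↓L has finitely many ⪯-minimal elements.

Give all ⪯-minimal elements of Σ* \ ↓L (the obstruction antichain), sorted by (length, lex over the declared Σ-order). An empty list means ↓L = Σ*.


Antichain: [dd, kdk, kkkk, kkkd, dkkk].

|Q|=11, |F|=6, |δ|=22 (6 ε).
min D↑ (7 st, q0=0, F={6}): 0:k→1,d→2 1:k→3,d→4 2:k→5,d→6 3:k→4,d→4 4:k→6,d→6 5:k→4,d→6 6:k→6,d→6 [Hopcroft].
'dd': N↓-sim [7, 4, 1] end={s8} rej; 2/2 single-dels accept.
'kdk': N↓-sim [7, 5, 2, 1] end={s8} ∉↓L; 3/3 single-dels accept.
'kkkk': N↓-sim [7, 5, 3, 2, 1] end={s8} ∉↓L; 4/4 deletions ∈↓L.
'kkkd': N↓-sim [7, 5, 3, 2, 1] end={s8} — reject; 4/4 del acc.
'dkkk': N↓-sim [7, 4, 3, 2, 1] end={s8} ∉↓L; 4/4 deletions ∈↓L.
5 words, ⪯-incomp.


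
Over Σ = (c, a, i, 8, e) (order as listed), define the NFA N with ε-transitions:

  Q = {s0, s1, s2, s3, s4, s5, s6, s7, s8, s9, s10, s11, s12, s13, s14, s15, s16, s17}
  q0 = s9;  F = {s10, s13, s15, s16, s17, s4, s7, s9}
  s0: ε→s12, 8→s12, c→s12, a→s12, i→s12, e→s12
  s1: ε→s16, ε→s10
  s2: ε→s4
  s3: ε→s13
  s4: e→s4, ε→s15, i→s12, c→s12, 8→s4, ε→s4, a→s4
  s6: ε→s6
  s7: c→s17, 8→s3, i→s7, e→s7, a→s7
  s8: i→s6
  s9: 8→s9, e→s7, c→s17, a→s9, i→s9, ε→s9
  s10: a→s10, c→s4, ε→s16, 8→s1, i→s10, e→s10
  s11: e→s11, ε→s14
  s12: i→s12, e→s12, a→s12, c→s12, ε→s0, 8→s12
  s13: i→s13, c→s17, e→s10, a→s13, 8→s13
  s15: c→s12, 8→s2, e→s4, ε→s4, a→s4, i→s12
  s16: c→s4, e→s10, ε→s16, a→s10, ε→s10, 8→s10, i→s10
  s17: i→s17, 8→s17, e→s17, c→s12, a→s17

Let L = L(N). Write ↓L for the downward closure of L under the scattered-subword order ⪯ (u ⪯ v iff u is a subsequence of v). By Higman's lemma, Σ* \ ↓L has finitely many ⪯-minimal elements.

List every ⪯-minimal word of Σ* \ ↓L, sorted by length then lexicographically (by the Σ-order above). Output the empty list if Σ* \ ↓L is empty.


|Q|=18, |F|=8, |δ|=67 (15 ε).
min D↑ (7 st, q0=0, F={3}): 0:c→1,a→0,i→0,8→0,e→2 1:c→3,a→1,i→1,8→1,e→1 2:c→1,a→2,i→2,8→4,e→2 3:c→3,a→3,i→3,8→3,e→3 4:c→1,a→4,i→4,8→4,e→5 5:c→6,a→5,i→5,8→5,e→5 6:c→3,a→6,i→3,8→6,e→6.
'cc': N↓-sim [13, 6, 2] end={s0,s12} ∉↓L; 2/2 deletions ∈↓L.
'e8eci': |S_i|=[13, 12, 11, 9, 5, 2] end={s0,s12} ∉↓L; 5/5 del acc.
2 words, ⪯-incomp.

min(Σ*\↓L) = [cc, e8eci].


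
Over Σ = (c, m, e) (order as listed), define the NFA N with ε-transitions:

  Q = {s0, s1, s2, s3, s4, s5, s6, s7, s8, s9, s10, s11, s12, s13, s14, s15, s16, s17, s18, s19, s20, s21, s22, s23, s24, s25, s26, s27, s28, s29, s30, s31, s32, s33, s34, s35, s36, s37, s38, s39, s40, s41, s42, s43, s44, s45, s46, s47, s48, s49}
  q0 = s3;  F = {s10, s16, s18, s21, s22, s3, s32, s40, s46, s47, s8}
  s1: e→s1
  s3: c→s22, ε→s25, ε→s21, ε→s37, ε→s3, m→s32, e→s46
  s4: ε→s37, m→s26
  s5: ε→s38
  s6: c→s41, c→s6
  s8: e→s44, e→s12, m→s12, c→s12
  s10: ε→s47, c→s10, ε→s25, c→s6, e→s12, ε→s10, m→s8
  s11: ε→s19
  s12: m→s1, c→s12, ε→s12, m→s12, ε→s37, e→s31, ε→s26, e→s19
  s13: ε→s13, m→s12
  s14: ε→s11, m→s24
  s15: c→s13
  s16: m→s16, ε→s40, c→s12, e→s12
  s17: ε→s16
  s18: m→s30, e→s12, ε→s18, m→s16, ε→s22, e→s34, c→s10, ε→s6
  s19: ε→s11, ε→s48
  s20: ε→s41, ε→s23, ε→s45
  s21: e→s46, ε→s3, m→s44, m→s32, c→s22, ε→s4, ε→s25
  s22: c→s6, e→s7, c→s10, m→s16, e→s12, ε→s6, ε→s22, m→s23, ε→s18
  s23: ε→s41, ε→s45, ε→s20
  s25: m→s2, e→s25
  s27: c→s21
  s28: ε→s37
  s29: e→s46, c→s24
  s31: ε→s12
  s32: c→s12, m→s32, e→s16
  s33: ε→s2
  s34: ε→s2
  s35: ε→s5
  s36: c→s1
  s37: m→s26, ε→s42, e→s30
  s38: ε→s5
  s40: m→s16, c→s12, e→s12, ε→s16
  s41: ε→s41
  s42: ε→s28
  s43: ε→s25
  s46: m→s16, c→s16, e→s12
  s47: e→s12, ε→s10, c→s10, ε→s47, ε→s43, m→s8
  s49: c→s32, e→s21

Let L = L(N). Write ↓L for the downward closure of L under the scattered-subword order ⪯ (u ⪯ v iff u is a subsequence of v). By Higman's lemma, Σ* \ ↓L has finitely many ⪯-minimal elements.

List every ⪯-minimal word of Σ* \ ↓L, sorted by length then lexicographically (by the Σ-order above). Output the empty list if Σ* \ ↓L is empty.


|Q|=50, |F|=11, |δ|=111 (48 ε).
min D↑ (8 st, q0=0, F={6}): 0:c→1,m→2,e→3 1:c→4,m→5,e→6 2:c→6,m→2,e→5 3:c→5,m→5,e→6 4:c→4,m→7,e→6 5:c→6,m→5,e→6 6:c→6,m→6,e→6 7:c→6,m→6,e→6.
'ce': N↓-sim [34, 29, 16] end={s1,s11,s12,s19,s2,s25,s26,s28,s30,s31,s34,s37,…} ∉↓L; 2/2 single-dels accept.
'mc': run [34, 21, 11] end={s1,s11,s12,s19,s26,s28,s30,s31,s37,s42,s48} ∉↓L; 2/2 single-dels accept.
'ee': N↓-sim [34, 19, 13] end={s1,s11,s12,s19,s2,s25,s26,s28,s30,s31,s37,s42,…} ∉↓L; 2/2 deletions ∈↓L.
'ecc': N↓-sim [34, 19, 13, 11] end={s1,s11,s12,s19,s26,s28,s30,s31,s37,s42,s48} — reject; 3/3 deletions ∈↓L.
'ccmm': N↓-sim [34, 29, 20, 14, 11] end={s1,s11,s12,s19,s26,s28,s30,s31,s37,s42,s48} rej; 4/4 del acc.
5 words, ⪯-incomp.

min(Σ*\↓L) = [ce, mc, ee, ecc, ccmm].


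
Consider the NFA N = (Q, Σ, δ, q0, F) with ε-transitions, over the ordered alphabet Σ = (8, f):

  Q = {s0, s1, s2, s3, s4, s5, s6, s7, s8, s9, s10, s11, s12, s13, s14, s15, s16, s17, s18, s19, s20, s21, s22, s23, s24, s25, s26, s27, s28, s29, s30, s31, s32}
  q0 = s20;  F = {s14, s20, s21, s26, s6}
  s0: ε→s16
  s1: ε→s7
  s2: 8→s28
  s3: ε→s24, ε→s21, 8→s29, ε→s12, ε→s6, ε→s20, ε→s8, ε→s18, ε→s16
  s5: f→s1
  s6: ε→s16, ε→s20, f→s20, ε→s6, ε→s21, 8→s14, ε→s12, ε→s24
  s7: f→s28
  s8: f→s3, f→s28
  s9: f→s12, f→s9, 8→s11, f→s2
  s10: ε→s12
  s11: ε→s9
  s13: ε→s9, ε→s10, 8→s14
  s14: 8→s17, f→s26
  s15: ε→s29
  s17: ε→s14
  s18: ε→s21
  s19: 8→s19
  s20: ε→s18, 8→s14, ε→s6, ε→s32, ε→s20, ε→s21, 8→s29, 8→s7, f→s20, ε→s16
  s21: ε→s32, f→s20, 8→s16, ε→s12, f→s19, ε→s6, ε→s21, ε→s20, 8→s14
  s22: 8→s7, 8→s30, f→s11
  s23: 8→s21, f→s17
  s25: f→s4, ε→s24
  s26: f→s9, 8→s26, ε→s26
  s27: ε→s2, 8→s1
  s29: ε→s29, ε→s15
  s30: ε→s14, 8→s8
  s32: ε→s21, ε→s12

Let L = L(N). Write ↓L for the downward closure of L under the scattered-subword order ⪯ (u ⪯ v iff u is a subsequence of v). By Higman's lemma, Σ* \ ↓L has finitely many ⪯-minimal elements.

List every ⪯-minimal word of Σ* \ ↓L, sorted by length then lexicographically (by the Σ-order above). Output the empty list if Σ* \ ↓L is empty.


min(Σ*\↓L) = [8ff].

|Q|=33, |F|=5, |δ|=76 (42 ε).
min D↑ (4 st, q0=0, F={3}): 0:8→1,f→0 1:8→1,f→2 2:8→2,f→3 3:8→3,f→3 (ε-aug+det+¬).
'8ff': N↓-sim [19, 13, 6, 5] end={s11,s12,s2,s28,s9} ∉↓L; 3/3 deletions ∈↓L.
1 words, ⪯-incomp.


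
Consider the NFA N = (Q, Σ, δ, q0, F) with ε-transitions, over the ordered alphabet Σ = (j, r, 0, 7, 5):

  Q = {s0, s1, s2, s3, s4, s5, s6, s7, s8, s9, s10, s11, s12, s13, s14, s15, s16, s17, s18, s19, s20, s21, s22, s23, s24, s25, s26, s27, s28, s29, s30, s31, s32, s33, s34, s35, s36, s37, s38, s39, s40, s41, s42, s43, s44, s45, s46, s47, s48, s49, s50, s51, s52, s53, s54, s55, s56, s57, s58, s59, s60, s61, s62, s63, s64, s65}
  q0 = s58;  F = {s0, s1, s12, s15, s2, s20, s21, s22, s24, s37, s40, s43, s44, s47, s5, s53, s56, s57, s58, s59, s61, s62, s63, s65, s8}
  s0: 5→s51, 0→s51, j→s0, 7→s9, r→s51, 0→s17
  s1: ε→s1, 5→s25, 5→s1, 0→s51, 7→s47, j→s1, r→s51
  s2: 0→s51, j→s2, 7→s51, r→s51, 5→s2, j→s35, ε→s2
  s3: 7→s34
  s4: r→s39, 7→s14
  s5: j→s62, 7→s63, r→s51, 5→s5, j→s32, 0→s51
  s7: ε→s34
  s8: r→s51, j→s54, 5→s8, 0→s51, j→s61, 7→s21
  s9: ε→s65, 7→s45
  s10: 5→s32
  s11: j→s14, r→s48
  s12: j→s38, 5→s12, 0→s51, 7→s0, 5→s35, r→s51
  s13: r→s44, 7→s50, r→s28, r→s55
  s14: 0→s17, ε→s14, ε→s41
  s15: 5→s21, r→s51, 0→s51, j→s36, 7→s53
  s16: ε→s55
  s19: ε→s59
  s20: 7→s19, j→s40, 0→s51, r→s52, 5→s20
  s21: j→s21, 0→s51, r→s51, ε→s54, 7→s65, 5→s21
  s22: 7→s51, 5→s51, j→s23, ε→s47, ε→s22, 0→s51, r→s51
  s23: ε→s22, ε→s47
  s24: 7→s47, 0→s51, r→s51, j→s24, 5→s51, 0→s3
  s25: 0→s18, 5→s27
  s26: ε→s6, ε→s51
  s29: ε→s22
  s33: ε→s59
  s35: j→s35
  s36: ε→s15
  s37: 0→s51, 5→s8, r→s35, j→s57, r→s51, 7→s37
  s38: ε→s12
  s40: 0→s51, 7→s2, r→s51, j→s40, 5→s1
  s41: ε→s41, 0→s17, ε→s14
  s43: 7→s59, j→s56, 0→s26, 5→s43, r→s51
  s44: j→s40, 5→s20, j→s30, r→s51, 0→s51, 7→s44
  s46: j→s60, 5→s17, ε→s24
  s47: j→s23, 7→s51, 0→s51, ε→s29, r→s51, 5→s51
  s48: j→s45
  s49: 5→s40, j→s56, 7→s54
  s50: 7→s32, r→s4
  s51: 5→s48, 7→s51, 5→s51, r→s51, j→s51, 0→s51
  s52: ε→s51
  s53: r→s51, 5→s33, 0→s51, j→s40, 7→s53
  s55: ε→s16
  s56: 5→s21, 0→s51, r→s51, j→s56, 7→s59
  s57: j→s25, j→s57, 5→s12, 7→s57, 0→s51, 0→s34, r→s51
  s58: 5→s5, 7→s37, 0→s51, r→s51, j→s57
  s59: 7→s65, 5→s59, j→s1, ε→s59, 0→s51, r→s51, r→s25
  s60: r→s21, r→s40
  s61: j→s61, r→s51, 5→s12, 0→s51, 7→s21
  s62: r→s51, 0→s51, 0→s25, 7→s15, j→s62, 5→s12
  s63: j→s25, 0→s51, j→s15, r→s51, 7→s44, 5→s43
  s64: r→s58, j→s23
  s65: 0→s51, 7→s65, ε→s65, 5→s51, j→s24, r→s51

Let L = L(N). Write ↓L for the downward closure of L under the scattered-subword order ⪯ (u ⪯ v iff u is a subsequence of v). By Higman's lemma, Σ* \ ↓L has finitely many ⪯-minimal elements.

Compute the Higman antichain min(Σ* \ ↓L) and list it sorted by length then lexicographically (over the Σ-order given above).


|Q|=66, |F|=25, |δ|=200 (27 ε).
min D↑ (25 st, q0=0, F={2}): 0:j→1,r→2,0→2,7→3,5→4 1:j→1,r→2,0→2,7→1,5→5 2:j→2,r→2,0→2,7→2,5→2 3:j→1,r→2,0→2,7→3,5→6 4:j→7,r→2,0→2,7→8,5→4 5:j→5,r→2,0→2,7→9,5→5 6:j→10,r→2,0→2,7→11,5→6 7:j→7,r→2,0→2,7→12,5→5 8:j→12,r→2,0→2,7→13,5→14 9:j→9,r→2,0→2,7→15,5→2 10:j→10,r→2,0→2,7→11,5→5 11:j→11,r→2,0→2,7→15,5→11 12:j→12,r→2,0→2,7→16,5→11 13:j→17,r→2,0→2,7→13,5→18 14:j→19,r→2,0→2,7→20,5→14 15:j→21,r→2,0→2,7→15,5→2 16:j→17,r→2,0→2,7→16,5→20 17:j→17,r→2,0→2,7→22,5→23 18:j→17,r→2,0→2,7→20,5→18 19:j→19,r→2,0→2,7→20,5→11 20:j→23,r→2,0→2,7→15,5→20 21:j→21,r→2,0→2,7→24,5→2 22:j→22,r→2,0→2,7→2,5→22 23:j→23,r→2,0→2,7→24,5→23 24:j→24,r→2,0→2,7→2,5→2.
'r': run [48, 8] end={s18,s25,s27,s35,s45,s48,s51,s52} ∉↓L; 1/1 del acc.
'0': run [48, 11] end={s17,s18,s25,s26,s27,s3,s34,s45,s48,s51,s6} rej; 1/1 single-dels accept.
'j575': N↓-sim [48, 36, 26, 14, 3] end={s45,s48,s51} rej; 4/4 single-dels accept.
'75775': N↓-sim [48, 44, 36, 24, 12, 3] end={s45,s48,s51} rej; 5/5 single-dels accept.
'577j77': run [48, 45, 38, 27, 18, 10, 3] end={s45,s48,s51} — reject; 6/6 deletions ∈↓L.
5 words, ⪯-incomp.

min(Σ*\↓L) = [r, 0, j575, 75775, 577j77].


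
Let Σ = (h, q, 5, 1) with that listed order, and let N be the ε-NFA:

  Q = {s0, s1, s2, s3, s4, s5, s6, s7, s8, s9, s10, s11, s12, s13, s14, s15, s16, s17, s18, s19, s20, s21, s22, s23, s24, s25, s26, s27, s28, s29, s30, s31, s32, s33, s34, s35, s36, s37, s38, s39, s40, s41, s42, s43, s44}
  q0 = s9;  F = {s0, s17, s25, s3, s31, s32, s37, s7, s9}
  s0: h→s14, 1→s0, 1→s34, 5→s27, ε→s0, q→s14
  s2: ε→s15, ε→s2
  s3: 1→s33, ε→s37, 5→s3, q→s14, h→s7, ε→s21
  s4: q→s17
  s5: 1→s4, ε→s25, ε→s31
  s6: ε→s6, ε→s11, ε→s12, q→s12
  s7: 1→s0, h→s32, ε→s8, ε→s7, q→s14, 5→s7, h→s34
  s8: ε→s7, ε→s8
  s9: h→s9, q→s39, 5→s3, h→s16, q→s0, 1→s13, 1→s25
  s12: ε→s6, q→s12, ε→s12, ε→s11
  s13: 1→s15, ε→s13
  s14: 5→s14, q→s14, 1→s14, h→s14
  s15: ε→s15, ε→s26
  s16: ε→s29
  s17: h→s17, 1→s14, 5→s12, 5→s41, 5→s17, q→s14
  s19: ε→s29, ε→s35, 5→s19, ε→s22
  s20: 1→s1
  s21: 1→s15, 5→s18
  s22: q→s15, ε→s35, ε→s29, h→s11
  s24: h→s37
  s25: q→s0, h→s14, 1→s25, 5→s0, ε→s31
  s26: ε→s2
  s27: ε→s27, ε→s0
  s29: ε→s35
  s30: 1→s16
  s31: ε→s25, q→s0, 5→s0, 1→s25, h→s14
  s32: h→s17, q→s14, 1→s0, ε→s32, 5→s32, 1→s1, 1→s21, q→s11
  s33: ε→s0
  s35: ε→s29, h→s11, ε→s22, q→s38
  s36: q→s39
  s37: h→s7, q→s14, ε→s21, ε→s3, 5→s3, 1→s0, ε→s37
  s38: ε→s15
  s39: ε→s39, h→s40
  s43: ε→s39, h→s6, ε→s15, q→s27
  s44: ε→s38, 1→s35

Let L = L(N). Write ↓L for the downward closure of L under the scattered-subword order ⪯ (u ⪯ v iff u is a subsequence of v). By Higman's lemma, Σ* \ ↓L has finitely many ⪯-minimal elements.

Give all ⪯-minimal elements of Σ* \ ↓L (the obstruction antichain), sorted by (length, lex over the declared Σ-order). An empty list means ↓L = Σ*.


|Q|=45, |F|=9, |δ|=114 (44 ε).
min D↑ (8 st, q0=0, F={4}): 0:h→0,q→1,5→2,1→3 1:h→4,q→4,5→1,1→1 2:h→5,q→4,5→2,1→1 3:h→4,q→1,5→1,1→3 4:h→4,q→4,5→4,1→4 5:h→6,q→4,5→5,1→1 6:h→7,q→4,5→6,1→1 7:h→7,q→4,5→7,1→4.
'qh': N↓-sim [32, 13, 2] end={s14,s40} — reject; 2/2 del acc.
'qq': N↓-sim [32, 13, 4] end={s11,s12,s14,s6} rej; 2/2 single-dels accept.
'5q': N↓-sim [32, 21, 4] end={s11,s12,s14,s6} rej; 2/2 single-dels accept.
'1h': N↓-sim [32, 14, 1] end={s14} rej; 2/2 deletions ∈↓L.
'5hhh1': |S_i|=[32, 21, 18, 16, 6, 1] end={s14} ∉↓L; 5/5 single-dels accept.
5 words, ⪯-incomp.

A = [qh, qq, 5q, 1h, 5hhh1].


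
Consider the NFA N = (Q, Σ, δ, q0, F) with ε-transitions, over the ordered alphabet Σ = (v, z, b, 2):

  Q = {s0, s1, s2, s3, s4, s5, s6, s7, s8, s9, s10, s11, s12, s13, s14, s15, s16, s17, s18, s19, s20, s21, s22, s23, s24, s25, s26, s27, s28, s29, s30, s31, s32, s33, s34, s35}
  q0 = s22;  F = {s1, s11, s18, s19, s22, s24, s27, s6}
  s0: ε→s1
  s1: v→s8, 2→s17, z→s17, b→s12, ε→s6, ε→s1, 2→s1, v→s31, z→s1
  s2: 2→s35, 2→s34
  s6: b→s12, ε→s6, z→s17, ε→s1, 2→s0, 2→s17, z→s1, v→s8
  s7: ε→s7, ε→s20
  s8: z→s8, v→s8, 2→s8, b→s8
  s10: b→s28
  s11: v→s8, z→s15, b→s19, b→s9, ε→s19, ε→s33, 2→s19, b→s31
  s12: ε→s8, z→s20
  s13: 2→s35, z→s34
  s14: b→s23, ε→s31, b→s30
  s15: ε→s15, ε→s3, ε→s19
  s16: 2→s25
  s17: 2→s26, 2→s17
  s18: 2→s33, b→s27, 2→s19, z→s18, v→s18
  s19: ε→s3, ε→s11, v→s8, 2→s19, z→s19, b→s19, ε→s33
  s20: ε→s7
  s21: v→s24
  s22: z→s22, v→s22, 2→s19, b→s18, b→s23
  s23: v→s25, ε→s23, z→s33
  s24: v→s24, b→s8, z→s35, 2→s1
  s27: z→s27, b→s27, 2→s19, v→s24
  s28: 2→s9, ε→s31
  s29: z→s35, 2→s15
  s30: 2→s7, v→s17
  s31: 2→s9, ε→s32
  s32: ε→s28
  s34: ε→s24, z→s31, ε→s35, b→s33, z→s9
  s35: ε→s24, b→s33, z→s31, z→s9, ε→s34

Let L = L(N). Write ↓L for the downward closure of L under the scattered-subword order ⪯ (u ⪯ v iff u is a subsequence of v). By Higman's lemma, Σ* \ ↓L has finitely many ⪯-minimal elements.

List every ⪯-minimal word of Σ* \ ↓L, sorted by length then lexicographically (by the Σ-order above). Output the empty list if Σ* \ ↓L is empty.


|Q|=36, |F|=8, |δ|=97 (26 ε).
min D↑ (7 st, q0=0, F={4}): 0:v→0,z→0,b→1,2→2 1:v→1,z→1,b→3,2→2 2:v→4,z→2,b→2,2→2 3:v→5,z→3,b→3,2→2 4:v→4,z→4,b→4,2→4 5:v→5,z→5,b→4,2→6 6:v→4,z→6,b→4,2→6 [Hopcroft].
'2v': N↓-sim [26, 18, 5] end={s28,s31,s32,s8,s9} rej; 2/2 deletions ∈↓L.
'bbvb': N↓-sim [26, 25, 22, 17, 5] end={s12,s20,s33,s7,s8} ∉↓L; 4/4 del acc.
2 obstructions.

min(Σ*\↓L) = [2v, bbvb].


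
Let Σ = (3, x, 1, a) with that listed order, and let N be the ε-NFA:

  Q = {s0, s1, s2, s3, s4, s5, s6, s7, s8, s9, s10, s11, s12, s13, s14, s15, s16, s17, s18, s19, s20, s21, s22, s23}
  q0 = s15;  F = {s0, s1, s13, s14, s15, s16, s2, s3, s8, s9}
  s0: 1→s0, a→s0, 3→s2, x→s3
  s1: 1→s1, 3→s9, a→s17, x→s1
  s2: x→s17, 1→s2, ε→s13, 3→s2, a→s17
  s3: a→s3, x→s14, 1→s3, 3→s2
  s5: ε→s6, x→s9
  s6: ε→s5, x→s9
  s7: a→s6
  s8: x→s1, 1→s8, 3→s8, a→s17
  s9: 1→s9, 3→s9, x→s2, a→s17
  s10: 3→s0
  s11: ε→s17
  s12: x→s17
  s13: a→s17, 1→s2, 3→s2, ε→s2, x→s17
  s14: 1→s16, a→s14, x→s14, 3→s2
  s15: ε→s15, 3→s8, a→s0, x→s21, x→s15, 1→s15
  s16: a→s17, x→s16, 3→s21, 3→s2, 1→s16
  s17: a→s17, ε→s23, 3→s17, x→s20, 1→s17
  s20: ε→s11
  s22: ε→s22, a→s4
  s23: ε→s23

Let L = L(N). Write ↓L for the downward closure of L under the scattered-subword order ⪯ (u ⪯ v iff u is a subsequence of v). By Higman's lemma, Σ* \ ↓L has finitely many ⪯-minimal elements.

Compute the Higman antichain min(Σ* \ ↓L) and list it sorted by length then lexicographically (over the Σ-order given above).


|Q|=24, |F|=10, |δ|=62 (10 ε).
min D↑ (10 st, q0=0, F={4}): 0:3→1,x→0,1→0,a→2 1:3→1,x→3,1→1,a→4 2:3→5,x→6,1→2,a→2 3:3→7,x→3,1→3,a→4 4:3→4,x→4,1→4,a→4 5:3→5,x→4,1→5,a→4 6:3→5,x→8,1→6,a→6 7:3→7,x→5,1→7,a→4 8:3→5,x→8,1→9,a→8 9:3→5,x→9,1→9,a→4 (ε-aug+det+¬).
'3a': run [15, 10, 4] end={s11,s17,s20,s23} rej; 2/2 deletions ∈↓L.
'a3x': run [15, 11, 7, 4] end={s11,s17,s20,s23} ∉↓L; 3/3 del acc.
'3x3xx': |S_i|=[15, 10, 8, 7, 6, 4] end={s11,s17,s20,s23} — reject; 5/5 deletions ∈↓L.
'axx1a': run [15, 11, 10, 9, 8, 4] end={s11,s17,s20,s23} rej; 5/5 del acc.
4 minimals (antichain).

A = [3a, a3x, 3x3xx, axx1a].


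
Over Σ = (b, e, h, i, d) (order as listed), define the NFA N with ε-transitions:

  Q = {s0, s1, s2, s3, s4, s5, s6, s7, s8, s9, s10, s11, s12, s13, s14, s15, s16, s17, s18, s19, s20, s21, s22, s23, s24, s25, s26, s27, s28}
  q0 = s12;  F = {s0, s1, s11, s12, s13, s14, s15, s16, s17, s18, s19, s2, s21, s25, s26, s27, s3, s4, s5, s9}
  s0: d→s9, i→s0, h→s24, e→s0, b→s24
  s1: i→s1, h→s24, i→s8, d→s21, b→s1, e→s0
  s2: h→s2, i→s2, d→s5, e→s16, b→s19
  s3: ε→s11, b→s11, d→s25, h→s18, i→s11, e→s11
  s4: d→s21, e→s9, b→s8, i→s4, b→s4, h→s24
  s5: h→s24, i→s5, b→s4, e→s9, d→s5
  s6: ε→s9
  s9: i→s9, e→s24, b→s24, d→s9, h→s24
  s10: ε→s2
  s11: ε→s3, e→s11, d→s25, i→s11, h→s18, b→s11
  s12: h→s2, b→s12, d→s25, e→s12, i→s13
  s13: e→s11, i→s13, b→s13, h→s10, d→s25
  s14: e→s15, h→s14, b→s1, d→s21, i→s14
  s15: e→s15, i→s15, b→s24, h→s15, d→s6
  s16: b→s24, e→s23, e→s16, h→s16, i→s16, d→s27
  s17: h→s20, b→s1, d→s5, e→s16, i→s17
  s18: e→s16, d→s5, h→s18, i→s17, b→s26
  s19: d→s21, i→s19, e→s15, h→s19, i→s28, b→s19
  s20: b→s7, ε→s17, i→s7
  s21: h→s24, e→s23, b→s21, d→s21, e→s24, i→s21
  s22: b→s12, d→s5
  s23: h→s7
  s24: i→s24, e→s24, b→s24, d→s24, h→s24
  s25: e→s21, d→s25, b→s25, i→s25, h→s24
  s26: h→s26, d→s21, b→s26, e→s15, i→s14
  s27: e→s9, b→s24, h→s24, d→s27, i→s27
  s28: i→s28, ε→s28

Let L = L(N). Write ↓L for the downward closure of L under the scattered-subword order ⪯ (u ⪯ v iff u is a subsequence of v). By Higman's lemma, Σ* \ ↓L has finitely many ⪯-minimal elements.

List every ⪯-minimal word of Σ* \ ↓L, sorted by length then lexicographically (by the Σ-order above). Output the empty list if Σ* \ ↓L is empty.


Antichain: [dh, heb, dee, hbde, iehibh].

|Q|=29, |F|=20, |δ|=122 (6 ε).
min D↑ (20 st, q0=0, F={9}): 0:b→0,e→0,h→1,i→2,d→3 1:b→4,e→5,h→1,i→1,d→6 2:b→2,e→7,h→1,i→2,d→3 3:b→3,e→8,h→9,i→3,d→3 4:b→4,e→10,h→4,i→4,d→8 5:b→9,e→5,h→5,i→5,d→11 6:b→12,e→13,h→9,i→6,d→6 7:b→7,e→7,h→14,i→7,d→3 8:b→8,e→9,h→9,i→8,d→8 9:b→9,e→9,h→9,i→9,d→9 10:b→9,e→10,h→10,i→10,d→13 11:b→9,e→13,h→9,i→11,d→11 12:b→12,e→13,h→9,i→12,d→8 13:b→9,e→9,h→9,i→13,d→13 14:b→15,e→5,h→14,i→16,d→6 15:b→15,e→10,h→15,i→17,d→8 16:b→18,e→5,h→16,i→16,d→6 17:b→18,e→10,h→17,i→17,d→8 18:b→18,e→19,h→9,i→18,d→8 19:b→9,e→19,h→9,i→19,d→13 [Hopcroft].
'dh': |S_i|=[28, 11, 2] end={s24,s7} ∉↓L; 2/2 del acc.
'heb': |S_i|=[28, 23, 9, 1] end={s24} — reject; 3/3 deletions ∈↓L.
'dee': |S_i|=[28, 11, 5, 3] end={s23,s24,s7} rej; 3/3 single-dels accept.
'hbde': |S_i|=[28, 23, 15, 6, 3] end={s23,s24,s7} ∉↓L; 4/4 single-dels accept.
'iehibh': N↓-sim [28, 27, 22, 19, 17, 9, 2] end={s24,s7} rej; 6/6 deletions ∈↓L.
5 words, ⪯-incomp.


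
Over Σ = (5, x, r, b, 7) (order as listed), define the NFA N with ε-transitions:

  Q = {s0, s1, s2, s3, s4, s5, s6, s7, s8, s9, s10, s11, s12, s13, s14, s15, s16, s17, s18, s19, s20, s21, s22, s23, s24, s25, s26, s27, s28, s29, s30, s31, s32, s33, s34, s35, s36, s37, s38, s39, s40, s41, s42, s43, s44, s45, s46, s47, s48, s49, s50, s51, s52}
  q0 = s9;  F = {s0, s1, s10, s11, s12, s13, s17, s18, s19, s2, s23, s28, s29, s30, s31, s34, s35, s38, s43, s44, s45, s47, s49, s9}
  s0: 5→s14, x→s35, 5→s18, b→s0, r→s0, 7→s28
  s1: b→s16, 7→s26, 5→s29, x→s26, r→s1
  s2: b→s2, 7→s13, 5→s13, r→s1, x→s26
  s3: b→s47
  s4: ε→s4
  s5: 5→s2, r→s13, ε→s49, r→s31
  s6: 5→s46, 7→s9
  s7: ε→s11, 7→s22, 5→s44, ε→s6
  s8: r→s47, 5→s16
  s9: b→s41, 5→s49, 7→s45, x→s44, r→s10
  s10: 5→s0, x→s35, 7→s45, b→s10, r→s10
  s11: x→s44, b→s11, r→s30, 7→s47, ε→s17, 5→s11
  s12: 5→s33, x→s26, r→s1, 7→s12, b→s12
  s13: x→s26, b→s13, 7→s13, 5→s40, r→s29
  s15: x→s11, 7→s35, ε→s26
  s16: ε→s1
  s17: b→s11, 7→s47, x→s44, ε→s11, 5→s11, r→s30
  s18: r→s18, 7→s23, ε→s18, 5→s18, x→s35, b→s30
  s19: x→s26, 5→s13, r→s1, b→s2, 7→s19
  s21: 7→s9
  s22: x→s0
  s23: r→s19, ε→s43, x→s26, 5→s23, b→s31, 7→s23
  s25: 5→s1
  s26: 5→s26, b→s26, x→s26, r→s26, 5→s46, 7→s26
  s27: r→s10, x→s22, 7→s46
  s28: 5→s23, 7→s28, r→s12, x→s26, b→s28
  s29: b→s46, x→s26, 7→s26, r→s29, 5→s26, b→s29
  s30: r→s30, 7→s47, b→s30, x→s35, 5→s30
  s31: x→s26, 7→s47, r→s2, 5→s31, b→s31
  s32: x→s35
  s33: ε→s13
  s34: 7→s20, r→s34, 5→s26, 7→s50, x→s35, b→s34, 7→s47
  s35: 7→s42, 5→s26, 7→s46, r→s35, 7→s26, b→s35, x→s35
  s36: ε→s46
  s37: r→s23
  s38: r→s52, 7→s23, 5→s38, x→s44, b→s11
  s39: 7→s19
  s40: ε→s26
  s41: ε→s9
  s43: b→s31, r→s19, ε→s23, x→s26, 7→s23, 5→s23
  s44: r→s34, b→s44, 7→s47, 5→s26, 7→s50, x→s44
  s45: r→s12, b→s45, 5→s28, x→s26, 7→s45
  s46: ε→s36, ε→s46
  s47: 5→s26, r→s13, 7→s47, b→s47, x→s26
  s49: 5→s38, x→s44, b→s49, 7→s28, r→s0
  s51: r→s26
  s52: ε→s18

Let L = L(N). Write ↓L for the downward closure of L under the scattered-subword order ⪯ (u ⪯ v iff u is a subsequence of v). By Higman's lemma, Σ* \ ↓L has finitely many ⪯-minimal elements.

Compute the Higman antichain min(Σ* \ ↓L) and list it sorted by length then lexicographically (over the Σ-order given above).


min(Σ*\↓L) = [x5, 7x, rx7, 7r55, 7rr7, 55b75].

|Q|=53, |F|=24, |δ|=173 (18 ε).
min D↑ (23 st, q0=0, F={8}): 0:5→1,x→2,r→3,b→0,7→4 1:5→5,x→2,r→6,b→1,7→7 2:5→8,x→2,r→9,b→2,7→10 3:5→6,x→11,r→3,b→3,7→4 4:5→7,x→8,r→12,b→4,7→4 5:5→5,x→2,r→13,b→14,7→15 6:5→13,x→11,r→6,b→6,7→7 7:5→15,x→8,r→12,b→7,7→7 8:5→8,x→8,r→8,b→8,7→8 9:5→8,x→11,r→9,b→9,7→10 10:5→8,x→8,r→16,b→10,7→10 11:5→8,x→11,r→11,b→11,7→8 12:5→16,x→8,r→17,b→12,7→12 13:5→13,x→11,r→13,b→18,7→15 14:5→14,x→2,r→18,b→14,7→10 15:5→15,x→8,r→19,b→20,7→15 16:5→8,x→8,r→21,b→16,7→16 17:5→21,x→8,r→17,b→17,7→8 18:5→18,x→11,r→18,b→18,7→10 19:5→16,x→8,r→17,b→22,7→19 20:5→20,x→8,r→22,b→20,7→10 21:5→8,x→8,r→21,b→21,7→8 22:5→16,x→8,r→17,b→22,7→16 [Hopcroft].
'x5': run [36, 13, 4] end={s26,s36,s40,s46} ∉↓L; 2/2 deletions ∈↓L.
'7x': run [36, 21, 3] end={s26,s36,s46} — reject; 2/2 deletions ∈↓L.
'rx7': N↓-sim [36, 29, 5, 4] end={s26,s36,s42,s46} — reject; 3/3 del acc.
'7r55': |S_i|=[36, 21, 12, 7, 4] end={s26,s36,s40,s46} rej; 4/4 del acc.
'7rr7': |S_i|=[36, 21, 12, 6, 3] end={s26,s36,s46} — reject; 4/4 single-dels accept.
'55b75': N↓-sim [36, 32, 28, 20, 10, 4] end={s26,s36,s40,s46} rej; 5/5 deletions ∈↓L.
6 obstructions.


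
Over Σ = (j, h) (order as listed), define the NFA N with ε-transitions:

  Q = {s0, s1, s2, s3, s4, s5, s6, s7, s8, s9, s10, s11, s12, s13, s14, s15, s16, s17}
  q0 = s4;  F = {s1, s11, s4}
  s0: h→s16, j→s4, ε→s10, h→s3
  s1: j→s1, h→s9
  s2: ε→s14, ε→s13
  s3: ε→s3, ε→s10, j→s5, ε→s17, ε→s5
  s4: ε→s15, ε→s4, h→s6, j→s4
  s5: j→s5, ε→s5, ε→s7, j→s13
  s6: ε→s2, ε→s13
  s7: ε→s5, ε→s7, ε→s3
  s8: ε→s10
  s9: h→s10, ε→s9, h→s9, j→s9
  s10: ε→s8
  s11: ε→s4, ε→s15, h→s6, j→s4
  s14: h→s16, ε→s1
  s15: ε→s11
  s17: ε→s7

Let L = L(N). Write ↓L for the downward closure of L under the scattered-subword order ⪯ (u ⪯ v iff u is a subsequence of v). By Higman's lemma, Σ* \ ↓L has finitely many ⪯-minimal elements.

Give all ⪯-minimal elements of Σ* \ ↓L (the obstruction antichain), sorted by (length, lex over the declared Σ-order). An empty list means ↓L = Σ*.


A = [hh].

|Q|=18, |F|=3, |δ|=40 (24 ε).
min D↑ (3 st, q0=0, F={2}): 0:j→0,h→1 1:j→1,h→2 2:j→2,h→2 [Hopcroft].
'hh': run [12, 9, 4] end={s10,s16,s8,s9} — reject; 2/2 del acc.
1 minimals (antichain).


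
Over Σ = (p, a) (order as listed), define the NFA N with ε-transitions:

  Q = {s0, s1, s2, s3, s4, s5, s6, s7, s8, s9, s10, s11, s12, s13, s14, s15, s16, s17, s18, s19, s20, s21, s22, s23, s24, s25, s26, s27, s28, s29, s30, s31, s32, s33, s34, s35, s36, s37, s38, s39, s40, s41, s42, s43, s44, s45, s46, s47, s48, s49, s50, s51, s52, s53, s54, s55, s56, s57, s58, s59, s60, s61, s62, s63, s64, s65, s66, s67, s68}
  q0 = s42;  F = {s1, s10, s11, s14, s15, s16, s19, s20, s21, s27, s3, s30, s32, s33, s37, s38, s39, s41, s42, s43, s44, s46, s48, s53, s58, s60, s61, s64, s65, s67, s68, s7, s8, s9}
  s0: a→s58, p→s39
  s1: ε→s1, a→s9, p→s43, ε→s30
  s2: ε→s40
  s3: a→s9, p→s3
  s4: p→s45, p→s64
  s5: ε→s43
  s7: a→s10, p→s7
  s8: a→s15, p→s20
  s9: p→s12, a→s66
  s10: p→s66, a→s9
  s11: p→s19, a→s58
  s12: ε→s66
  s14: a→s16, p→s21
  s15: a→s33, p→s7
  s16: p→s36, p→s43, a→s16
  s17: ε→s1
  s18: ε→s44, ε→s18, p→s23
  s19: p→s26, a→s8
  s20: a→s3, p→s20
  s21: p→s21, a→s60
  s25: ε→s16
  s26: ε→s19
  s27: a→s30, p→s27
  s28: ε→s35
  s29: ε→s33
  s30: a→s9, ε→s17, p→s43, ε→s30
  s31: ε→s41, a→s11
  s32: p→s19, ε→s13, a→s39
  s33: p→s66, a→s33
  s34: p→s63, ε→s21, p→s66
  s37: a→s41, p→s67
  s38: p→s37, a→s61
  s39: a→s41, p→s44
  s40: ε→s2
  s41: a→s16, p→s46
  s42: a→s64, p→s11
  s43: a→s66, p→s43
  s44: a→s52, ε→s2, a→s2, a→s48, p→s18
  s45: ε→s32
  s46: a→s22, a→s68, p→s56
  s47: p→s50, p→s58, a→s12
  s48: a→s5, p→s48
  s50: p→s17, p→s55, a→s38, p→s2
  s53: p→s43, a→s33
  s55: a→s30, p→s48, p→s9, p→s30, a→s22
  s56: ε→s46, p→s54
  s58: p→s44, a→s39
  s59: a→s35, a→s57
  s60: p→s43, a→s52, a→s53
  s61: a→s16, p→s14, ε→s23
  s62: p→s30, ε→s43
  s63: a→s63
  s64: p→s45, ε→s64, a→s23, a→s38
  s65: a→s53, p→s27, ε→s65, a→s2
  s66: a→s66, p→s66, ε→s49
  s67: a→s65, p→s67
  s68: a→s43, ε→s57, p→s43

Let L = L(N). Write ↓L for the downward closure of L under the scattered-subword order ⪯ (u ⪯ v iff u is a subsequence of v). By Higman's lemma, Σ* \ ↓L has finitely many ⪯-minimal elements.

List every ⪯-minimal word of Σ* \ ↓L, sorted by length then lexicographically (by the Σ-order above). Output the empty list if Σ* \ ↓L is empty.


|Q|=69, |F|=34, |δ|=129 (27 ε).
min D↑ (34 st, q0=0, F={28}): 0:p→1,a→2 1:p→3,a→4 2:p→5,a→6 3:p→3,a→7 4:p→8,a→9 5:p→3,a→9 6:p→10,a→11 7:p→12,a→13 8:p→8,a→14 9:p→8,a→15 10:p→16,a→15 11:p→17,a→18 12:p→12,a→19 13:p→20,a→21 14:p→14,a→22 15:p→23,a→18 16:p→16,a→24 17:p→25,a→18 18:p→22,a→18 19:p→19,a→26 20:p→20,a→27 21:p→28,a→21 22:p→22,a→28 23:p→23,a→29 24:p→30,a→31 25:p→25,a→32 26:p→28,a→28 27:p→28,a→26 28:p→28,a→28 29:p→22,a→22 30:p→30,a→33 31:p→22,a→21 32:p→22,a→31 33:p→22,a→26 [Hopcroft].
'ppaaap': |S_i|=[52, 48, 38, 27, 18, 6, 3] end={s12,s49,s66} ∉↓L; 6/6 del acc.
'papaaa': run [52, 48, 38, 28, 18, 6, 2] end={s49,s66} ∉↓L; 6/6 del acc.
'aaaapa': run [52, 50, 43, 35, 21, 5, 2] end={s49,s66} ∉↓L; 6/6 del acc.
3 words, ⪯-incomp.

Antichain: [ppaaap, papaaa, aaaapa].


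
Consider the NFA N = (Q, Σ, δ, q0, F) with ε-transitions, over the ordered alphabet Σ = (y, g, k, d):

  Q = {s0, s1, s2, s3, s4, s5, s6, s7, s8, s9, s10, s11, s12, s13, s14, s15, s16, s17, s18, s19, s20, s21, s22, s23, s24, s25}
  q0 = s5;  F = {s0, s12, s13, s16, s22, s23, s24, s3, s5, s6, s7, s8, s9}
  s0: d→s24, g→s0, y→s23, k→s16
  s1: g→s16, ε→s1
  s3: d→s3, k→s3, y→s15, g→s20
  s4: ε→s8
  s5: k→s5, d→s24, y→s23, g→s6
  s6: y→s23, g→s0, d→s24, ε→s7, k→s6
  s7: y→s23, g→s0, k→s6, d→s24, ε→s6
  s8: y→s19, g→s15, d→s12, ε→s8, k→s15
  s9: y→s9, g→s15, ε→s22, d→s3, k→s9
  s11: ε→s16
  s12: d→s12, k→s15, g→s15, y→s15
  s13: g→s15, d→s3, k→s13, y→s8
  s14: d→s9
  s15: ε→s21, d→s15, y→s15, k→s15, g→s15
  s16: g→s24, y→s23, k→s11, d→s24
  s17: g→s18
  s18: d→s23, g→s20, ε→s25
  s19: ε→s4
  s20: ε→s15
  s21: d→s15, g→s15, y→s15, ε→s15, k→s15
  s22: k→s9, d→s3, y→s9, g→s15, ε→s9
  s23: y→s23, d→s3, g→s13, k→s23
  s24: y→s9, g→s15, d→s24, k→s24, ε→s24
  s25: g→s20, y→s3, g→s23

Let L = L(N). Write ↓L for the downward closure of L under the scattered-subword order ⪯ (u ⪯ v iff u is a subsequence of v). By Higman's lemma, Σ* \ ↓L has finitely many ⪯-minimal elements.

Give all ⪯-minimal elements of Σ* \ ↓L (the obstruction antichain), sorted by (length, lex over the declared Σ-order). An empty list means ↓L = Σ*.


|Q|=26, |F|=13, |δ|=82 (14 ε).
min D↑ (12 st, q0=0, F={8}): 0:y→1,g→2,k→0,d→3 1:y→1,g→4,k→1,d→5 2:y→1,g→6,k→2,d→3 3:y→7,g→8,k→3,d→3 4:y→9,g→8,k→4,d→5 5:y→8,g→8,k→5,d→5 6:y→1,g→6,k→10,d→3 7:y→7,g→8,k→7,d→5 8:y→8,g→8,k→8,d→8 9:y→9,g→8,k→8,d→11 10:y→1,g→3,k→10,d→3 11:y→8,g→8,k→8,d→11 (ε-aug+det+¬).
'dg': |S_i|=[19, 8, 3] end={s15,s20,s21} — reject; 2/2 single-dels accept.
'ygg': |S_i|=[19, 12, 9, 3] end={s15,s20,s21} rej; 3/3 del acc.
'ydy': N↓-sim [19, 12, 5, 2] end={s15,s21} ∉↓L; 3/3 single-dels accept.
'ygyk': |S_i|=[19, 12, 9, 6, 2] end={s15,s21} ∉↓L; 4/4 single-dels accept.
'ggkgg': N↓-sim [19, 18, 16, 15, 12, 3] end={s15,s20,s21} — reject; 5/5 single-dels accept.
5 obstructions.

min(Σ*\↓L) = [dg, ygg, ydy, ygyk, ggkgg].


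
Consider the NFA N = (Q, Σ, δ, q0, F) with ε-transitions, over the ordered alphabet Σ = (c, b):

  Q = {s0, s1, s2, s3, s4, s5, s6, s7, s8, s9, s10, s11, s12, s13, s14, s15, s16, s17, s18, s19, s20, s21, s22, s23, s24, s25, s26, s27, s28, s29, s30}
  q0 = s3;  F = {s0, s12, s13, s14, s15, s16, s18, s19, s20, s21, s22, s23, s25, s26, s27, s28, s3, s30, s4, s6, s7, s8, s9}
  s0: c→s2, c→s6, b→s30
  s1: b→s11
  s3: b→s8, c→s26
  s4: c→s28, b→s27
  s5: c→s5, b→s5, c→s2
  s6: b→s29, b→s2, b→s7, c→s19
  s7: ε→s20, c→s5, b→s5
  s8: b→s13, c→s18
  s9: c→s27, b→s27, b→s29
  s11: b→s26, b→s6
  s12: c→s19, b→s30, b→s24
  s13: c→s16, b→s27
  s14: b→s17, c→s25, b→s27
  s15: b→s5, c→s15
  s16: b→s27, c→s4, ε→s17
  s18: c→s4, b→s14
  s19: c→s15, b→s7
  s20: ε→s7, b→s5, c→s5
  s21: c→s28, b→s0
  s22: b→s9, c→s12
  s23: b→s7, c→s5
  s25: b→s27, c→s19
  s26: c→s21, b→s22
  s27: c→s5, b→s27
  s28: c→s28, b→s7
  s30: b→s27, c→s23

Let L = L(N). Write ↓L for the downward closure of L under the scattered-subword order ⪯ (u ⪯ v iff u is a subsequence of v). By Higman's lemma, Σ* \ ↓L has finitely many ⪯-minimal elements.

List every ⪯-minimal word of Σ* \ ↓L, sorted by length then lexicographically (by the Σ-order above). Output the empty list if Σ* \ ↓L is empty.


|Q|=31, |F|=23, |δ|=61 (3 ε).
min D↑ (23 st, q0=0, F={20}): 0:c→1,b→2 1:c→3,b→4 2:c→5,b→6 3:c→7,b→8 4:c→9,b→10 5:c→11,b→12 6:c→13,b→14 7:c→7,b→15 8:c→16,b→17 9:c→18,b→17 10:c→14,b→14 11:c→7,b→14 12:c→19,b→14 13:c→11,b→14 14:c→20,b→14 15:c→20,b→20 16:c→18,b→15 17:c→21,b→14 18:c→22,b→15 19:c→18,b→14 20:c→20,b→20 21:c→20,b→15 22:c→22,b→20 [Hopcroft].
'bbbc': |S_i|=[28, 25, 19, 7, 2] end={s2,s5} rej; 4/4 del acc.
'cccbc': N↓-sim [28, 25, 18, 10, 5, 2] end={s2,s5} ∉↓L; 5/5 del acc.
'cccbb': N↓-sim [28, 25, 18, 10, 5, 2] end={s2,s5} ∉↓L; 5/5 single-dels accept.
'cbbcc': run [28, 25, 19, 11, 6, 2] end={s2,s5} rej; 5/5 del acc.
'bccbc': N↓-sim [28, 25, 20, 11, 5, 2] end={s2,s5} — reject; 5/5 del acc.
'cbcccb': |S_i|=[28, 25, 19, 14, 7, 3, 2] end={s2,s5} rej; 6/6 del acc.
6 minimals (antichain).

min(Σ*\↓L) = [bbbc, cccbc, cccbb, cbbcc, bccbc, cbcccb].


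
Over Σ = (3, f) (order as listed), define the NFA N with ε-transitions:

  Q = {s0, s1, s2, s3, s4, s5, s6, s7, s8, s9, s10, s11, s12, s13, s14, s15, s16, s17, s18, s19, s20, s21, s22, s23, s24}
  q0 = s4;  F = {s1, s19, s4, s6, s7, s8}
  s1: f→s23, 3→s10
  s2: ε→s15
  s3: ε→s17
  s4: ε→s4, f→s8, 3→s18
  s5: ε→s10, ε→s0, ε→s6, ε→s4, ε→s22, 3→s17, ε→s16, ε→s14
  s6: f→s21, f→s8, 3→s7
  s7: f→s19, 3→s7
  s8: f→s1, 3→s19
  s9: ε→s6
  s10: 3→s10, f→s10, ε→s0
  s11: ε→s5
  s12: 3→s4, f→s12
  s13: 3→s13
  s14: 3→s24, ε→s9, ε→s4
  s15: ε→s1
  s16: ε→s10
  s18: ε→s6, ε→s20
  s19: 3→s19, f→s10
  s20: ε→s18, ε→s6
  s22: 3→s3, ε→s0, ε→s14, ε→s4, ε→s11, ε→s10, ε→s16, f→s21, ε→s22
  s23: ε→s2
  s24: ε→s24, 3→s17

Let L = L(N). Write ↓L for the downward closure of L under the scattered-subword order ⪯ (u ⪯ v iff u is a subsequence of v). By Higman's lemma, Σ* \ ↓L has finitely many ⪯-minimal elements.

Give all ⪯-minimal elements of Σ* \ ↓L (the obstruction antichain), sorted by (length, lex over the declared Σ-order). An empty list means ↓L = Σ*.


A = [f3f, ff3, 33ff].

|Q|=25, |F|=6, |δ|=53 (30 ε).
min D↑ (7 st, q0=0, F={6}): 0:3→1,f→2 1:3→3,f→2 2:3→4,f→5 3:3→3,f→4 4:3→4,f→6 5:3→6,f→5 6:3→6,f→6 (ε-aug+det+¬).
'f3f': run [14, 9, 3, 2] end={s0,s10} ∉↓L; 3/3 single-dels accept.
'ff3': |S_i|=[14, 9, 6, 2] end={s0,s10} rej; 3/3 del acc.
'33ff': |S_i|=[14, 13, 4, 3, 2] end={s0,s10} rej; 4/4 del acc.
3 words, ⪯-incomp.


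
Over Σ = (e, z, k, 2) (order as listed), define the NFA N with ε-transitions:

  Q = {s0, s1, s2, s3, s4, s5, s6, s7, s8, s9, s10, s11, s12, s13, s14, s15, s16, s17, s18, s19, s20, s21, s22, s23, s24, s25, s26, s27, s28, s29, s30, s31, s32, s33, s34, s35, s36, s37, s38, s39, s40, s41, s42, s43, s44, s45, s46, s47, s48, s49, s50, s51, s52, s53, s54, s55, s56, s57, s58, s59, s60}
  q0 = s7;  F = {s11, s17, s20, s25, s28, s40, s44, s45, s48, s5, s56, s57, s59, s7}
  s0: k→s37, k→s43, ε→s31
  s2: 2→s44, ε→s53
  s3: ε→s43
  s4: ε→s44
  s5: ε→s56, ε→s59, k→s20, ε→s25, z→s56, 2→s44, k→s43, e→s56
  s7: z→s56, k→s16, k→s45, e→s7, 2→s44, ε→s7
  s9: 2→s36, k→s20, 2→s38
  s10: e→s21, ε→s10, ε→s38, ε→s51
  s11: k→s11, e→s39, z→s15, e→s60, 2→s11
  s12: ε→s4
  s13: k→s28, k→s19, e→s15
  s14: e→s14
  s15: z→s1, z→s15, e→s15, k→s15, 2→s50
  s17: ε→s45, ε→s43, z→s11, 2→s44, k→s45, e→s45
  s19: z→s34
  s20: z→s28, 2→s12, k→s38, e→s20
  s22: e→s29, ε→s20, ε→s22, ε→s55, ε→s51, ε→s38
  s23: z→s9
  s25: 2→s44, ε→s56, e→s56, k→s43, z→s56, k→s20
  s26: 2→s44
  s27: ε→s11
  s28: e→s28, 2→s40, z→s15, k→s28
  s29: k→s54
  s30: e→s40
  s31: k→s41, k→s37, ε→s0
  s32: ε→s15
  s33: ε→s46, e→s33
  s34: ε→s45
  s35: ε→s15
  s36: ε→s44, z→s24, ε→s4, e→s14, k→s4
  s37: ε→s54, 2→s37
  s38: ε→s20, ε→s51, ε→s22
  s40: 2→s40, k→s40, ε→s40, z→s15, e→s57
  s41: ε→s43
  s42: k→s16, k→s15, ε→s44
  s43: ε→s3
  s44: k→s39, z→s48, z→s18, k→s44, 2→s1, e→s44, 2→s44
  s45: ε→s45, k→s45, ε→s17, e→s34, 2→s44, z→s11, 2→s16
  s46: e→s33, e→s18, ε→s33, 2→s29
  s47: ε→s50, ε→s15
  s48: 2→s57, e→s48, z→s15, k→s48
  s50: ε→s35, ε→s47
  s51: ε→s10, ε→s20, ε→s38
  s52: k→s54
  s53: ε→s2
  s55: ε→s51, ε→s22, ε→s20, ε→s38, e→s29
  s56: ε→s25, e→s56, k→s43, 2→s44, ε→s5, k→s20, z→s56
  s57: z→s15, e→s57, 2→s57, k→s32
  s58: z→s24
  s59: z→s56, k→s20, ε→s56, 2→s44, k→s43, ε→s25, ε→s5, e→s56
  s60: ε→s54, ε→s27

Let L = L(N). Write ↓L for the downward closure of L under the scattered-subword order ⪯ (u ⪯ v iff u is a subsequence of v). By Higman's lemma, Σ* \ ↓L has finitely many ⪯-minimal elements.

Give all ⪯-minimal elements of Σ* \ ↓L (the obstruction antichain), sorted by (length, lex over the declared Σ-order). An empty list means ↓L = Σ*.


|Q|=61, |F|=14, |δ|=161 (58 ε).
min D↑ (11 st, q0=0, F={8}): 0:e→0,z→1,k→2,2→3 1:e→1,z→1,k→4,2→3 2:e→2,z→5,k→2,2→3 3:e→3,z→6,k→3,2→3 4:e→4,z→7,k→4,2→3 5:e→5,z→8,k→5,2→5 6:e→6,z→8,k→6,2→9 7:e→7,z→8,k→7,2→10 8:e→8,z→8,k→8,2→8 9:e→9,z→8,k→8,2→9 10:e→9,z→8,k→10,2→10 (ε-aug+det+¬).
'kzz': N↓-sim [38, 33, 16, 5] end={s1,s15,s35,s47,s50} rej; 3/3 single-dels accept.
'2zz': run [38, 19, 9, 5] end={s1,s15,s35,s47,s50} — reject; 3/3 del acc.
'2z2k': N↓-sim [38, 19, 9, 7, 6] end={s1,s15,s32,s35,s47,s50} ∉↓L; 4/4 deletions ∈↓L.
'zkz2ek': N↓-sim [38, 33, 29, 11, 8, 7, 6] end={s1,s15,s32,s35,s47,s50} — reject; 6/6 del acc.
4 minimals (antichain).

min(Σ*\↓L) = [kzz, 2zz, 2z2k, zkz2ek].
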